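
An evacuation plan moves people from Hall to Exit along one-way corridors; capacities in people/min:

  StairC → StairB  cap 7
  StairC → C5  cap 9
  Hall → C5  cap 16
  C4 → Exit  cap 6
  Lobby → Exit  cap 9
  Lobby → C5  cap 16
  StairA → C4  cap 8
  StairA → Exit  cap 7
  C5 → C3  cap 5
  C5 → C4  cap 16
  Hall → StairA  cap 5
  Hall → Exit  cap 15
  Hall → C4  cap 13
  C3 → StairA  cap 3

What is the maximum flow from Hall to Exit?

28

Augment Hall→Exit: bottleneck 15, flow now 15.
Augment Hall→StairA→Exit: bottleneck 5, flow now 20.
Augment Hall→C4→Exit: bottleneck 6, flow now 26.
Augment Hall→C5→C3→StairA→Exit: bottleneck 2, flow now 28.
No augmenting path remains; maximum flow = 28.
In the residual graph, reachable from Hall: {Hall, C5, C3, StairA, C4}.
Min-cut edges: Hall→Exit (15), StairA→Exit (7), C4→Exit (6); capacity 15 + 7 + 6 = 28.
This cut is saturated, so no flow can exceed 28.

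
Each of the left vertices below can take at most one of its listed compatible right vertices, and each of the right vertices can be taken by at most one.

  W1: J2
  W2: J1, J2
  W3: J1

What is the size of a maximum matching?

2

Unit-capacity flow: source→left, listed edges, right→sink; max matching = max flow.
Augmenting path W1→J2 (+1); matched 1.
Augmenting path W2→J1 (+1); matched 2.
No augmenting path remains; maximum matching = 2.
König certificate: {J1, J2} is a vertex cover of size 2 (every listed pair touches it), so no matching can be larger.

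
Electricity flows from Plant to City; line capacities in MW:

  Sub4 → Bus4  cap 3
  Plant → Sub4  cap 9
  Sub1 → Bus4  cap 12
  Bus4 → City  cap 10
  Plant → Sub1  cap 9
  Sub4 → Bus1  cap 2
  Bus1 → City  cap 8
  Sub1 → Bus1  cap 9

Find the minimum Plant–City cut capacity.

Augment Plant→Sub4→Bus1→City: bottleneck 2, flow now 2.
Augment Plant→Sub4→Bus4→City: bottleneck 3, flow now 5.
Augment Plant→Sub1→Bus1→City: bottleneck 6, flow now 11.
Augment Plant→Sub1→Bus4→City: bottleneck 3, flow now 14.
No augmenting path remains; maximum flow = 14.
By max-flow min-cut, the minimum cut capacity equals the max flow.
In the residual graph, reachable from Plant: {Plant, Sub4}.
Min-cut edges: Plant→Sub1 (9), Sub4→Bus1 (2), Sub4→Bus4 (3); capacity 9 + 2 + 3 = 14.

14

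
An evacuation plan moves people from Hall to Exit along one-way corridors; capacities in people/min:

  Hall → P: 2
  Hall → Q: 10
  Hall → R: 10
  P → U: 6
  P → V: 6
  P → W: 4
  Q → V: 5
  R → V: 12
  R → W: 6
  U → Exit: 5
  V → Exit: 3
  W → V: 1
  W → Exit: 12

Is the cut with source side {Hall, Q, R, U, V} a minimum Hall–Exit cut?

Given cut capacity: 2 + 6 + 5 + 3 = 16.
Augment Hall→P→U→Exit: bottleneck 2, flow now 2.
Augment Hall→Q→V→Exit: bottleneck 3, flow now 5.
Augment Hall→R→W→Exit: bottleneck 6, flow now 11.
No augmenting path remains; maximum flow = 11.
In the residual graph, reachable from Hall: {Hall, Q, R, V}.
Min-cut edges: Hall→P (2), R→W (6), V→Exit (3); capacity 2 + 6 + 3 = 11.
Cut capacity 16 exceeds the max flow 11, so it is not minimum.

No — its capacity is 16, but the minimum cut has capacity 11.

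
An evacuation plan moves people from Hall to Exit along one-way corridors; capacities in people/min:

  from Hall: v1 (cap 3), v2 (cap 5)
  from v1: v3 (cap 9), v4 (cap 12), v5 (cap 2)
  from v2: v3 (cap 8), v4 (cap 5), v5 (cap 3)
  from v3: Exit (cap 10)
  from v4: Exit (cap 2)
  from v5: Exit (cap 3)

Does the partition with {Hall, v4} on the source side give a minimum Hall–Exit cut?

Given cut capacity: 3 + 5 + 2 = 10.
Augment Hall→v1→v3→Exit: bottleneck 3, flow now 3.
Augment Hall→v2→v3→Exit: bottleneck 5, flow now 8.
No augmenting path remains; maximum flow = 8.
In the residual graph, reachable from Hall: {Hall}.
Min-cut edges: Hall→v1 (3), Hall→v2 (5); capacity 3 + 5 = 8.
Cut capacity 10 exceeds the max flow 8, so it is not minimum.

No — its capacity is 10, but the minimum cut has capacity 8.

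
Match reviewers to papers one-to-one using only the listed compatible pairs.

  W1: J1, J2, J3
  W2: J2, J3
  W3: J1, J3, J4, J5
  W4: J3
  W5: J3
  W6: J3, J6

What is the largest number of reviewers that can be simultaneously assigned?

Unit-capacity flow: source→left, listed edges, right→sink; max matching = max flow.
Augmenting path W1→J1 (+1); matched 1.
Augmenting path W2→J2 (+1); matched 2.
Augmenting path W3→J3 (+1); matched 3.
Augmenting path W6→J6 (+1); matched 4.
Augmenting path W4→J3→W3→J4 (+1); matched 5.
No augmenting path remains; maximum matching = 5.
König certificate: {W1, W2, W3, W6, J3} is a vertex cover of size 5 (every listed pair touches it), so no matching can be larger.

5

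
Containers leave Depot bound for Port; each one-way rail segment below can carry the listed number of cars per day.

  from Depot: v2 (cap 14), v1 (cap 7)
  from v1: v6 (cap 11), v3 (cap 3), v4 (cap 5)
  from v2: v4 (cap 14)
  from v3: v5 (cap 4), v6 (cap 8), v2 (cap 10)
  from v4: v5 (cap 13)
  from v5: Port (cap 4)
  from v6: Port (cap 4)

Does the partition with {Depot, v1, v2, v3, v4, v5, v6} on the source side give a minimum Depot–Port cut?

Yes — it is a minimum cut (capacity 8).

Given cut capacity: 4 + 4 = 8.
Augment Depot→v1→v6→Port: bottleneck 4, flow now 4.
Augment Depot→v1→v3→v5→Port: bottleneck 3, flow now 7.
Augment Depot→v2→v4→v5→Port: bottleneck 1, flow now 8.
No augmenting path remains; maximum flow = 8.
Cut capacity 8 equals the max flow, so it is a minimum cut.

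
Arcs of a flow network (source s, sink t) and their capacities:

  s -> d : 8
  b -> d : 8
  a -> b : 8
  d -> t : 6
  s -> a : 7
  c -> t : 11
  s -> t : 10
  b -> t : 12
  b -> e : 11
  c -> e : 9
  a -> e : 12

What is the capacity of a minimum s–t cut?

23

Augment s→t: bottleneck 10, flow now 10.
Augment s→d→t: bottleneck 6, flow now 16.
Augment s→a→b→t: bottleneck 7, flow now 23.
No augmenting path remains; maximum flow = 23.
By max-flow min-cut, the minimum cut capacity equals the max flow.
In the residual graph, reachable from s: {s, d}.
Min-cut edges: s→a (7), s→t (10), d→t (6); capacity 7 + 10 + 6 = 23.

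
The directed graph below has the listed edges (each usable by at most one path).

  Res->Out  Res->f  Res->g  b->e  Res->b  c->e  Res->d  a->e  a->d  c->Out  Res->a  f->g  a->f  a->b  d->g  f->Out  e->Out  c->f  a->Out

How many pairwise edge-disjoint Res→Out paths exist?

Assign every edge capacity 1; by Menger, the answer equals the max flow.
Path Res→Out (+1); total 1.
Path Res→a→Out (+1); total 2.
Path Res→f→Out (+1); total 3.
Path Res→b→e→Out (+1); total 4.
No residual Res→Out path; max flow = 4.
Certifying cut of size 4: {Res→Out, Res→a, Res→b, Res→f}.

4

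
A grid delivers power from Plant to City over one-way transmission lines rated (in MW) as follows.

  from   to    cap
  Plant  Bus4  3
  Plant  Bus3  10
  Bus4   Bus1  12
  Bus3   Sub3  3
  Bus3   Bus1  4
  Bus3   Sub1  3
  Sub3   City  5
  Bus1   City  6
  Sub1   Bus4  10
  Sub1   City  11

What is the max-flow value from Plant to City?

Augment Plant→Bus4→Bus1→City: bottleneck 3, flow now 3.
Augment Plant→Bus3→Sub3→City: bottleneck 3, flow now 6.
Augment Plant→Bus3→Bus1→City: bottleneck 3, flow now 9.
Augment Plant→Bus3→Sub1→City: bottleneck 3, flow now 12.
No augmenting path remains; maximum flow = 12.
In the residual graph, reachable from Plant: {Plant, Bus4, Bus3, Bus1}.
Min-cut edges: Bus3→Sub3 (3), Bus3→Sub1 (3), Bus1→City (6); capacity 3 + 3 + 6 = 12.
This cut is saturated, so no flow can exceed 12.

12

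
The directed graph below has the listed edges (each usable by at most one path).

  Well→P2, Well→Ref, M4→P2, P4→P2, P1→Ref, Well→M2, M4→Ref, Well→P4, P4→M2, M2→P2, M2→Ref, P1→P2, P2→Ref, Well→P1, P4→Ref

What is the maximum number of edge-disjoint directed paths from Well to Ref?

5

Assign every edge capacity 1; by Menger, the answer equals the max flow.
Path Well→Ref (+1); total 1.
Path Well→P4→Ref (+1); total 2.
Path Well→M2→Ref (+1); total 3.
Path Well→P2→Ref (+1); total 4.
Path Well→P1→Ref (+1); total 5.
No residual Well→Ref path; max flow = 5.
Certifying cut of size 5: {Well→M2, Well→P1, Well→P2, Well→P4, Well→Ref}.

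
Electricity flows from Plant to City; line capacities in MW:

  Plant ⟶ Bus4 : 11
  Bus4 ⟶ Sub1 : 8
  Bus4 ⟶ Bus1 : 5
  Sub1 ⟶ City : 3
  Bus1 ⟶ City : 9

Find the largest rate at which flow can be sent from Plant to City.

Augment Plant→Bus4→Sub1→City: bottleneck 3, flow now 3.
Augment Plant→Bus4→Bus1→City: bottleneck 5, flow now 8.
No augmenting path remains; maximum flow = 8.
In the residual graph, reachable from Plant: {Plant, Bus4, Sub1}.
Min-cut edges: Bus4→Bus1 (5), Sub1→City (3); capacity 5 + 3 = 8.
This cut is saturated, so no flow can exceed 8.

8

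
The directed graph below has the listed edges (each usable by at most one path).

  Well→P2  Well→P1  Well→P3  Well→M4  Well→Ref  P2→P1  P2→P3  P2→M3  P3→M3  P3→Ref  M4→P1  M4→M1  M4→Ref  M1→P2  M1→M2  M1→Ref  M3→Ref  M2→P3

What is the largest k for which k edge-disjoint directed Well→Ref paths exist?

4

Assign every edge capacity 1; by Menger, the answer equals the max flow.
Path Well→Ref (+1); total 1.
Path Well→P3→Ref (+1); total 2.
Path Well→M4→Ref (+1); total 3.
Path Well→P2→M3→Ref (+1); total 4.
No residual Well→Ref path; max flow = 4.
Certifying cut of size 4: {Well→M4, Well→P2, Well→P3, Well→Ref}.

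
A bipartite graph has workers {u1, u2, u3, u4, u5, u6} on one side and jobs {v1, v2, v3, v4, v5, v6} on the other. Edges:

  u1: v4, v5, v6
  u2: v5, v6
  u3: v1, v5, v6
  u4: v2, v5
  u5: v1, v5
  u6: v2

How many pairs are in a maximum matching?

Unit-capacity flow: source→left, listed edges, right→sink; max matching = max flow.
Augmenting path u1→v4 (+1); matched 1.
Augmenting path u2→v5 (+1); matched 2.
Augmenting path u3→v1 (+1); matched 3.
Augmenting path u4→v2 (+1); matched 4.
Augmenting path u5→v1→u3→v6 (+1); matched 5.
No augmenting path remains; maximum matching = 5.
König certificate: {u1, v1, v2, v5, v6} is a vertex cover of size 5 (every listed pair touches it), so no matching can be larger.

5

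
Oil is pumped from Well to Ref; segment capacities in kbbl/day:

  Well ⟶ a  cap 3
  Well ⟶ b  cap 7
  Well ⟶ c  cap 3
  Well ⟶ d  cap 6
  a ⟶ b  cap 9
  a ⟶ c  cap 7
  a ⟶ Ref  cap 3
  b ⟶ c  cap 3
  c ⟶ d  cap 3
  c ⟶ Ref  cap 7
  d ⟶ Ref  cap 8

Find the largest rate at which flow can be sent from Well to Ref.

15

Augment Well→a→Ref: bottleneck 3, flow now 3.
Augment Well→c→Ref: bottleneck 3, flow now 6.
Augment Well→d→Ref: bottleneck 6, flow now 12.
Augment Well→b→c→Ref: bottleneck 3, flow now 15.
No augmenting path remains; maximum flow = 15.
In the residual graph, reachable from Well: {Well, b}.
Min-cut edges: Well→a (3), Well→c (3), Well→d (6), b→c (3); capacity 3 + 3 + 6 + 3 = 15.
This cut is saturated, so no flow can exceed 15.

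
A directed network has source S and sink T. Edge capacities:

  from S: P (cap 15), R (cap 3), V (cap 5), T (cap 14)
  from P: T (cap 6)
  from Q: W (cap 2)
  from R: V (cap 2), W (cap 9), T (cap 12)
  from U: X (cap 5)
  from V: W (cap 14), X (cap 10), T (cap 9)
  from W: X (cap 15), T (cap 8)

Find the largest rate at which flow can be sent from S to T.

Augment S→T: bottleneck 14, flow now 14.
Augment S→P→T: bottleneck 6, flow now 20.
Augment S→R→T: bottleneck 3, flow now 23.
Augment S→V→T: bottleneck 5, flow now 28.
No augmenting path remains; maximum flow = 28.
In the residual graph, reachable from S: {S, P}.
Min-cut edges: S→R (3), S→V (5), S→T (14), P→T (6); capacity 3 + 5 + 14 + 6 = 28.
This cut is saturated, so no flow can exceed 28.

28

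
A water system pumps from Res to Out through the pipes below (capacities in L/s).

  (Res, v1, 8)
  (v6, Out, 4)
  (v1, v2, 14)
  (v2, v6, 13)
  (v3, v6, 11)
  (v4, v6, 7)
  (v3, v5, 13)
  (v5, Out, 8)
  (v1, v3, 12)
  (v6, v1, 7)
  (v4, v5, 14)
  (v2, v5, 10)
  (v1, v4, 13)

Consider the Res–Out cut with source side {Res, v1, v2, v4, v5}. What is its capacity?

Edges leaving {Res, v1, v2, v4, v5}: v1→v3 (12), v2→v6 (13), v4→v6 (7), v5→Out (8).
Cut capacity = 12 + 13 + 7 + 8 = 40.

40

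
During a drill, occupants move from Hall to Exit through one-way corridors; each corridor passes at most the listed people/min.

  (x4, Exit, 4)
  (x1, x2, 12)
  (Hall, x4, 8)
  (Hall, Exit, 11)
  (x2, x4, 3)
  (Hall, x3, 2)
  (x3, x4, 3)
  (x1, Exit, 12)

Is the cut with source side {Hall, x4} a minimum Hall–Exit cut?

Given cut capacity: 2 + 11 + 4 = 17.
Augment Hall→Exit: bottleneck 11, flow now 11.
Augment Hall→x4→Exit: bottleneck 4, flow now 15.
No augmenting path remains; maximum flow = 15.
In the residual graph, reachable from Hall: {Hall, x3, x4}.
Min-cut edges: Hall→Exit (11), x4→Exit (4); capacity 11 + 4 = 15.
Cut capacity 17 exceeds the max flow 15, so it is not minimum.

No — its capacity is 17, but the minimum cut has capacity 15.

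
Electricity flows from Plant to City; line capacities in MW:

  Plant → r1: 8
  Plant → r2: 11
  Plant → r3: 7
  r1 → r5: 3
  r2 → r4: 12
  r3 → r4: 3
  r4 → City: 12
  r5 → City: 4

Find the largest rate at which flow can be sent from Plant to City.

Augment Plant→r1→r5→City: bottleneck 3, flow now 3.
Augment Plant→r2→r4→City: bottleneck 11, flow now 14.
Augment Plant→r3→r4→City: bottleneck 1, flow now 15.
No augmenting path remains; maximum flow = 15.
In the residual graph, reachable from Plant: {Plant, r1, r2, r3, r4}.
Min-cut edges: r1→r5 (3), r4→City (12); capacity 3 + 12 = 15.
This cut is saturated, so no flow can exceed 15.

15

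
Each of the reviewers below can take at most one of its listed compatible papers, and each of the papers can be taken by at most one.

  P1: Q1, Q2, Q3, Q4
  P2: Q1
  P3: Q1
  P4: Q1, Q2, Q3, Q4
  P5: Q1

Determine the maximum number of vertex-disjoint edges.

3

Unit-capacity flow: source→left, listed edges, right→sink; max matching = max flow.
Augmenting path P1→Q1 (+1); matched 1.
Augmenting path P4→Q2 (+1); matched 2.
Augmenting path P2→Q1→P1→Q3 (+1); matched 3.
No augmenting path remains; maximum matching = 3.
König certificate: {P1, P4, Q1} is a vertex cover of size 3 (every listed pair touches it), so no matching can be larger.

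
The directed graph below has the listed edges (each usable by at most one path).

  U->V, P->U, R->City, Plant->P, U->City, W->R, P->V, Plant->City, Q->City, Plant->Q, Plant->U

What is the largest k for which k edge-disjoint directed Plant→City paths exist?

3

Assign every edge capacity 1; by Menger, the answer equals the max flow.
Path Plant→City (+1); total 1.
Path Plant→Q→City (+1); total 2.
Path Plant→U→City (+1); total 3.
No residual Plant→City path; max flow = 3.
Certifying cut of size 3: {Plant→City, Plant→Q, U→City}.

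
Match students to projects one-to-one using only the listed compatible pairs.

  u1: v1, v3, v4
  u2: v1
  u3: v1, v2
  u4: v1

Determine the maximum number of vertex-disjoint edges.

Unit-capacity flow: source→left, listed edges, right→sink; max matching = max flow.
Augmenting path u1→v1 (+1); matched 1.
Augmenting path u3→v2 (+1); matched 2.
Augmenting path u2→v1→u1→v3 (+1); matched 3.
No augmenting path remains; maximum matching = 3.
König certificate: {u1, u3, v1} is a vertex cover of size 3 (every listed pair touches it), so no matching can be larger.

3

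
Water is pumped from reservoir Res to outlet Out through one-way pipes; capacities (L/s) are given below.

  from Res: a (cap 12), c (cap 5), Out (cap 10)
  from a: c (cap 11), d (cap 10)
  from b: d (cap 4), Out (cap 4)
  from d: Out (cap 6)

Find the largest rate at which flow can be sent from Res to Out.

16

Augment Res→Out: bottleneck 10, flow now 10.
Augment Res→a→d→Out: bottleneck 6, flow now 16.
No augmenting path remains; maximum flow = 16.
In the residual graph, reachable from Res: {Res, a, c, d}.
Min-cut edges: Res→Out (10), d→Out (6); capacity 10 + 6 = 16.
This cut is saturated, so no flow can exceed 16.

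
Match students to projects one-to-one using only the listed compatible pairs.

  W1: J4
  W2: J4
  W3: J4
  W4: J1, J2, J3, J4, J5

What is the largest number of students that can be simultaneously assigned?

2

Unit-capacity flow: source→left, listed edges, right→sink; max matching = max flow.
Augmenting path W1→J4 (+1); matched 1.
Augmenting path W4→J1 (+1); matched 2.
No augmenting path remains; maximum matching = 2.
König certificate: {W4, J4} is a vertex cover of size 2 (every listed pair touches it), so no matching can be larger.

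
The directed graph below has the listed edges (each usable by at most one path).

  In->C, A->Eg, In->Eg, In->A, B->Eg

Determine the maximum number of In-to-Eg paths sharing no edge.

2

Assign every edge capacity 1; by Menger, the answer equals the max flow.
Path In→Eg (+1); total 1.
Path In→A→Eg (+1); total 2.
No residual In→Eg path; max flow = 2.
Certifying cut of size 2: {In→A, In→Eg}.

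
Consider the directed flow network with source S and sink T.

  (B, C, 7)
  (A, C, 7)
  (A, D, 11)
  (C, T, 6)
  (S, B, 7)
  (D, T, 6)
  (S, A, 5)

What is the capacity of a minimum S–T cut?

Augment S→A→C→T: bottleneck 5, flow now 5.
Augment S→B→C→T: bottleneck 1, flow now 6.
Augment S→B→C→A→D→T: bottleneck 5, flow now 11. (uses reverse residual edge)
No augmenting path remains; maximum flow = 11.
By max-flow min-cut, the minimum cut capacity equals the max flow.
In the residual graph, reachable from S: {S, B, C}.
Min-cut edges: S→A (5), C→T (6); capacity 5 + 6 = 11.

11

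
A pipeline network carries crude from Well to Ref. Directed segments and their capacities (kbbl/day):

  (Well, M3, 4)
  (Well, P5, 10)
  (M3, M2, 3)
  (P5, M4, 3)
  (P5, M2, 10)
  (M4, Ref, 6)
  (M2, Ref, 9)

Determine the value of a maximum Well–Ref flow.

12

Augment Well→M3→M2→Ref: bottleneck 3, flow now 3.
Augment Well→P5→M4→Ref: bottleneck 3, flow now 6.
Augment Well→P5→M2→Ref: bottleneck 6, flow now 12.
No augmenting path remains; maximum flow = 12.
In the residual graph, reachable from Well: {Well, M3, P5, M2}.
Min-cut edges: P5→M4 (3), M2→Ref (9); capacity 3 + 9 = 12.
This cut is saturated, so no flow can exceed 12.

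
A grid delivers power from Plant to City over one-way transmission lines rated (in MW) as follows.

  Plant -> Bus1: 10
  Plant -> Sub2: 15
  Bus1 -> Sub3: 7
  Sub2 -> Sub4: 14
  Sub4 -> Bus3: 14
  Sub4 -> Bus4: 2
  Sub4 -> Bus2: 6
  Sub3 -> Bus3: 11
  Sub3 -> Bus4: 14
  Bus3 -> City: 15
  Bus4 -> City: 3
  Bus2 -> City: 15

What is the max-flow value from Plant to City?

Augment Plant→Bus1→Sub3→Bus3→City: bottleneck 7, flow now 7.
Augment Plant→Sub2→Sub4→Bus3→City: bottleneck 8, flow now 15.
Augment Plant→Sub2→Sub4→Bus4→City: bottleneck 2, flow now 17.
Augment Plant→Sub2→Sub4→Bus2→City: bottleneck 4, flow now 21.
No augmenting path remains; maximum flow = 21.
In the residual graph, reachable from Plant: {Plant, Bus1, Sub2}.
Min-cut edges: Bus1→Sub3 (7), Sub2→Sub4 (14); capacity 7 + 14 = 21.
This cut is saturated, so no flow can exceed 21.

21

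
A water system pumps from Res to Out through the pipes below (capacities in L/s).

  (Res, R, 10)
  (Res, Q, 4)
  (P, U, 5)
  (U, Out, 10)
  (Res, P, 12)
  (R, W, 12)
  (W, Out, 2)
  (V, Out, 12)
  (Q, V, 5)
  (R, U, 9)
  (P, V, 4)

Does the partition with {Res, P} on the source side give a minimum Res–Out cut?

No — its capacity is 23, but the minimum cut has capacity 20.

Given cut capacity: 4 + 10 + 5 + 4 = 23.
Augment Res→P→U→Out: bottleneck 5, flow now 5.
Augment Res→P→V→Out: bottleneck 4, flow now 9.
Augment Res→Q→V→Out: bottleneck 4, flow now 13.
Augment Res→R→U→Out: bottleneck 5, flow now 18.
Augment Res→R→W→Out: bottleneck 2, flow now 20.
No augmenting path remains; maximum flow = 20.
In the residual graph, reachable from Res: {Res, P, R, U, W}.
Min-cut edges: Res→Q (4), P→V (4), U→Out (10), W→Out (2); capacity 4 + 4 + 10 + 2 = 20.
Cut capacity 23 exceeds the max flow 20, so it is not minimum.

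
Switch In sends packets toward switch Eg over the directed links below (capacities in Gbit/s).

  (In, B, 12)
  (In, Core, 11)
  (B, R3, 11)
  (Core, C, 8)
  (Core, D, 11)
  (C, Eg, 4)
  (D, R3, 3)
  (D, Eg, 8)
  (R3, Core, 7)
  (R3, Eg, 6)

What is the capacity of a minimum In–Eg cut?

Augment In→B→R3→Eg: bottleneck 6, flow now 6.
Augment In→Core→C→Eg: bottleneck 4, flow now 10.
Augment In→Core→D→Eg: bottleneck 7, flow now 17.
Augment In→B→R3→Core→D→Eg: bottleneck 1, flow now 18.
No augmenting path remains; maximum flow = 18.
By max-flow min-cut, the minimum cut capacity equals the max flow.
In the residual graph, reachable from In: {In, B, Core, C, D, R3}.
Min-cut edges: C→Eg (4), D→Eg (8), R3→Eg (6); capacity 4 + 8 + 6 = 18.

18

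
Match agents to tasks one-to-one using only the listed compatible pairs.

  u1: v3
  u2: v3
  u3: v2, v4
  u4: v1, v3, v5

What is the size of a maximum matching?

Unit-capacity flow: source→left, listed edges, right→sink; max matching = max flow.
Augmenting path u1→v3 (+1); matched 1.
Augmenting path u3→v2 (+1); matched 2.
Augmenting path u4→v1 (+1); matched 3.
No augmenting path remains; maximum matching = 3.
König certificate: {u3, u4, v3} is a vertex cover of size 3 (every listed pair touches it), so no matching can be larger.

3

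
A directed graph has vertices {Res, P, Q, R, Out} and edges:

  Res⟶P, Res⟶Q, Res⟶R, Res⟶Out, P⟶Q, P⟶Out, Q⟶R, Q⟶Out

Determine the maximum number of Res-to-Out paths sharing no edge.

Assign every edge capacity 1; by Menger, the answer equals the max flow.
Path Res→Out (+1); total 1.
Path Res→P→Out (+1); total 2.
Path Res→Q→Out (+1); total 3.
No residual Res→Out path; max flow = 3.
Certifying cut of size 3: {Res→Out, Res→P, Res→Q}.

3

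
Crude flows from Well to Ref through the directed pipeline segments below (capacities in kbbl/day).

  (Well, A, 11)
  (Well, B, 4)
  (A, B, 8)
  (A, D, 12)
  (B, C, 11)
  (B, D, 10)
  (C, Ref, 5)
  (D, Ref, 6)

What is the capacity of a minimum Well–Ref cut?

Augment Well→A→D→Ref: bottleneck 6, flow now 6.
Augment Well→B→C→Ref: bottleneck 4, flow now 10.
Augment Well→A→B→C→Ref: bottleneck 1, flow now 11.
No augmenting path remains; maximum flow = 11.
By max-flow min-cut, the minimum cut capacity equals the max flow.
In the residual graph, reachable from Well: {Well, A, B, C, D}.
Min-cut edges: C→Ref (5), D→Ref (6); capacity 5 + 6 = 11.

11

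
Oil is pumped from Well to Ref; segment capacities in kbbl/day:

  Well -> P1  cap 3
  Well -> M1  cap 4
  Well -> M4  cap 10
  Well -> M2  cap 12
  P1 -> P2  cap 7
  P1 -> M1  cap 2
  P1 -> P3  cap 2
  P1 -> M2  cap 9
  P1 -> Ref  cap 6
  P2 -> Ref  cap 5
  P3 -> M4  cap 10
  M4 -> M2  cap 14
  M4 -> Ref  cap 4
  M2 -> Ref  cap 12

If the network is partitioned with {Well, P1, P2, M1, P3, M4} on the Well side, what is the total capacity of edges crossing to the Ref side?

50

Edges leaving {Well, P1, P2, M1, P3, M4}: Well→M2 (12), P1→M2 (9), P1→Ref (6), P2→Ref (5), M4→M2 (14), M4→Ref (4).
Cut capacity = 12 + 9 + 6 + 5 + 14 + 4 = 50.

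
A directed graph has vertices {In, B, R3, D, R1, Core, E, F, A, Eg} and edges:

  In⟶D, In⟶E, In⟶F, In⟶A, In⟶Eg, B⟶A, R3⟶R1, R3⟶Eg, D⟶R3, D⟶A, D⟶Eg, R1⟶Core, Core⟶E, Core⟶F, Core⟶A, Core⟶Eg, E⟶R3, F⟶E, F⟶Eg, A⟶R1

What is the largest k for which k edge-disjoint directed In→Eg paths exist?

Assign every edge capacity 1; by Menger, the answer equals the max flow.
Path In→Eg (+1); total 1.
Path In→D→Eg (+1); total 2.
Path In→F→Eg (+1); total 3.
Path In→E→R3→Eg (+1); total 4.
Path In→A→R1→Core→Eg (+1); total 5.
No residual In→Eg path; max flow = 5.
Certifying cut of size 5: {In→A, In→D, In→E, In→Eg, In→F}.

5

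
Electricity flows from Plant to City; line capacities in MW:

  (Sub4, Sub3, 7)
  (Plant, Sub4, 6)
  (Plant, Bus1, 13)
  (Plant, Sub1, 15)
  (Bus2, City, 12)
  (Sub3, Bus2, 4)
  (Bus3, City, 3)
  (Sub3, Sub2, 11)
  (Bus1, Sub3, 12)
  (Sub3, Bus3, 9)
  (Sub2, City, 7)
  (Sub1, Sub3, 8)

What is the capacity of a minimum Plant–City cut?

Augment Plant→Sub1→Sub3→Sub2→City: bottleneck 7, flow now 7.
Augment Plant→Sub1→Sub3→Bus2→City: bottleneck 1, flow now 8.
Augment Plant→Sub4→Sub3→Bus2→City: bottleneck 3, flow now 11.
Augment Plant→Sub4→Sub3→Bus3→City: bottleneck 3, flow now 14.
No augmenting path remains; maximum flow = 14.
By max-flow min-cut, the minimum cut capacity equals the max flow.
In the residual graph, reachable from Plant: {Plant, Sub1, Sub4, Bus1, Sub3, Sub2, Bus3}.
Min-cut edges: Sub3→Bus2 (4), Sub2→City (7), Bus3→City (3); capacity 4 + 7 + 3 = 14.

14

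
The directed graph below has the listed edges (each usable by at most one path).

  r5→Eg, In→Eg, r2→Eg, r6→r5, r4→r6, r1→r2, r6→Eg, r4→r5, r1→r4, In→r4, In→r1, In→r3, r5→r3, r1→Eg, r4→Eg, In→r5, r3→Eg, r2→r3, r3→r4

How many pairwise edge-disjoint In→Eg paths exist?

Assign every edge capacity 1; by Menger, the answer equals the max flow.
Path In→Eg (+1); total 1.
Path In→r1→Eg (+1); total 2.
Path In→r3→Eg (+1); total 3.
Path In→r4→Eg (+1); total 4.
Path In→r5→Eg (+1); total 5.
No residual In→Eg path; max flow = 5.
Certifying cut of size 5: {In→Eg, In→r1, In→r3, In→r4, In→r5}.

5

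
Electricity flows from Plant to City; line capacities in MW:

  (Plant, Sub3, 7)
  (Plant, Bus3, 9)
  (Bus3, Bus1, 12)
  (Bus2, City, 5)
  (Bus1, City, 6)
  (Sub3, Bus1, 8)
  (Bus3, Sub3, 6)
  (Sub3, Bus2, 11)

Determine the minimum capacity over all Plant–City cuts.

Augment Plant→Sub3→Bus2→City: bottleneck 5, flow now 5.
Augment Plant→Sub3→Bus1→City: bottleneck 2, flow now 7.
Augment Plant→Bus3→Bus1→City: bottleneck 4, flow now 11.
No augmenting path remains; maximum flow = 11.
By max-flow min-cut, the minimum cut capacity equals the max flow.
In the residual graph, reachable from Plant: {Plant, Sub3, Bus3, Bus2, Bus1}.
Min-cut edges: Bus2→City (5), Bus1→City (6); capacity 5 + 6 = 11.

11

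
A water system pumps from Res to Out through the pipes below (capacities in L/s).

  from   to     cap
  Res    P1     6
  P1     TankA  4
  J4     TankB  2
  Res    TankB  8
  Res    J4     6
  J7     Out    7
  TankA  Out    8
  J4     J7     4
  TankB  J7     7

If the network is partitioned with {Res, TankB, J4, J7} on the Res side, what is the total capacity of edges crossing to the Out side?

Edges leaving {Res, TankB, J4, J7}: Res→P1 (6), J7→Out (7).
Cut capacity = 6 + 7 = 13.

13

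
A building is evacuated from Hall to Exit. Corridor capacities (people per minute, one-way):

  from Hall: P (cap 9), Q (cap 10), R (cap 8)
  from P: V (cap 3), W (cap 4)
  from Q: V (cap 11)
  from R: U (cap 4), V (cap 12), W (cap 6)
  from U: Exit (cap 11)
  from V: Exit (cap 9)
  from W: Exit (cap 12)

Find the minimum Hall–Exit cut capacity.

21

Augment Hall→P→V→Exit: bottleneck 3, flow now 3.
Augment Hall→P→W→Exit: bottleneck 4, flow now 7.
Augment Hall→Q→V→Exit: bottleneck 6, flow now 13.
Augment Hall→R→U→Exit: bottleneck 4, flow now 17.
Augment Hall→R→W→Exit: bottleneck 4, flow now 21.
No augmenting path remains; maximum flow = 21.
By max-flow min-cut, the minimum cut capacity equals the max flow.
In the residual graph, reachable from Hall: {Hall, P, Q, V}.
Min-cut edges: Hall→R (8), P→W (4), V→Exit (9); capacity 8 + 4 + 9 = 21.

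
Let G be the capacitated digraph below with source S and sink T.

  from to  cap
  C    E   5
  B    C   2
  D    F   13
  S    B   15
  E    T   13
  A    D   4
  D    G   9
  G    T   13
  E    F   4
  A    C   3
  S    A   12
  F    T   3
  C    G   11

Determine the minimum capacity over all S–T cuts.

Augment S→A→C→E→T: bottleneck 3, flow now 3.
Augment S→A→D→F→T: bottleneck 3, flow now 6.
Augment S→A→D→G→T: bottleneck 1, flow now 7.
Augment S→B→C→E→T: bottleneck 2, flow now 9.
No augmenting path remains; maximum flow = 9.
By max-flow min-cut, the minimum cut capacity equals the max flow.
In the residual graph, reachable from S: {S, A, B}.
Min-cut edges: A→C (3), A→D (4), B→C (2); capacity 3 + 4 + 2 = 9.

9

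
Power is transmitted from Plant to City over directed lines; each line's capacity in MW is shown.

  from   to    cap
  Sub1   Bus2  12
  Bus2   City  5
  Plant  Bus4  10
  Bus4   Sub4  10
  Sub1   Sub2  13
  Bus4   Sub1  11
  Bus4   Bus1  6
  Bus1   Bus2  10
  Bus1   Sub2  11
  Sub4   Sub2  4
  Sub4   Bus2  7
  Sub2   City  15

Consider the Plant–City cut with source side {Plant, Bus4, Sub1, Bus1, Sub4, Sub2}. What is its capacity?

44

Edges leaving {Plant, Bus4, Sub1, Bus1, Sub4, Sub2}: Sub1→Bus2 (12), Bus1→Bus2 (10), Sub4→Bus2 (7), Sub2→City (15).
Cut capacity = 12 + 10 + 7 + 15 = 44.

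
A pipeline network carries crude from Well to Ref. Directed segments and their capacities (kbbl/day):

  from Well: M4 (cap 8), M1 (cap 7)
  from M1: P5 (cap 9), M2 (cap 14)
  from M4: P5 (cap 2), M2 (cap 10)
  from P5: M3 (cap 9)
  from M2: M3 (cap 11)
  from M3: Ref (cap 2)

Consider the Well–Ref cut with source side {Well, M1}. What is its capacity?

Edges leaving {Well, M1}: Well→M4 (8), M1→P5 (9), M1→M2 (14).
Cut capacity = 8 + 9 + 14 = 31.

31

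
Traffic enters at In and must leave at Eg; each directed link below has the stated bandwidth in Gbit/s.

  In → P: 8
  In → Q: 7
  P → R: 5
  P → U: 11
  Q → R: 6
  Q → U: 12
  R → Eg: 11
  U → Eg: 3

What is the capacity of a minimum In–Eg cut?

Augment In→P→R→Eg: bottleneck 5, flow now 5.
Augment In→P→U→Eg: bottleneck 3, flow now 8.
Augment In→Q→R→Eg: bottleneck 6, flow now 14.
No augmenting path remains; maximum flow = 14.
By max-flow min-cut, the minimum cut capacity equals the max flow.
In the residual graph, reachable from In: {In, P, Q, U}.
Min-cut edges: P→R (5), Q→R (6), U→Eg (3); capacity 5 + 6 + 3 = 14.

14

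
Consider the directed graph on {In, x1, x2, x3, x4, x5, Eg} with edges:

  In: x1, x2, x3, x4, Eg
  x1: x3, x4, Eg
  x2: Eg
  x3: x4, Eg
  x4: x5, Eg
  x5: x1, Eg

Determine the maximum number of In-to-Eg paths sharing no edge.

5

Assign every edge capacity 1; by Menger, the answer equals the max flow.
Path In→Eg (+1); total 1.
Path In→x1→Eg (+1); total 2.
Path In→x2→Eg (+1); total 3.
Path In→x3→Eg (+1); total 4.
Path In→x4→Eg (+1); total 5.
No residual In→Eg path; max flow = 5.
Certifying cut of size 5: {In→Eg, In→x1, In→x2, In→x3, In→x4}.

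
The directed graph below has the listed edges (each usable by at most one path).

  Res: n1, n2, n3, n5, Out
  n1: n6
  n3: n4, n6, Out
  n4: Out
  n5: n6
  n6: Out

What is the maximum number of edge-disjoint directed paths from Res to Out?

Assign every edge capacity 1; by Menger, the answer equals the max flow.
Path Res→Out (+1); total 1.
Path Res→n3→Out (+1); total 2.
Path Res→n1→n6→Out (+1); total 3.
No residual Res→Out path; max flow = 3.
Certifying cut of size 3: {Res→Out, Res→n3, n6→Out}.

3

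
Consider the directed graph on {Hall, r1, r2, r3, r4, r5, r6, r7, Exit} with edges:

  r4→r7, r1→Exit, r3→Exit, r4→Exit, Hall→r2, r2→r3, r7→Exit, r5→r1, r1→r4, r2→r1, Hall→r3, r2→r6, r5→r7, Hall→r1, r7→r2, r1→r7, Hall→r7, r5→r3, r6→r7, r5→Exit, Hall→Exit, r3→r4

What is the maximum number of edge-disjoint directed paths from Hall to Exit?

5

Assign every edge capacity 1; by Menger, the answer equals the max flow.
Path Hall→Exit (+1); total 1.
Path Hall→r1→Exit (+1); total 2.
Path Hall→r3→Exit (+1); total 3.
Path Hall→r7→Exit (+1); total 4.
Path Hall→r2→r1→r4→Exit (+1); total 5.
No residual Hall→Exit path; max flow = 5.
Certifying cut of size 5: {Hall→Exit, Hall→r1, Hall→r2, Hall→r3, Hall→r7}.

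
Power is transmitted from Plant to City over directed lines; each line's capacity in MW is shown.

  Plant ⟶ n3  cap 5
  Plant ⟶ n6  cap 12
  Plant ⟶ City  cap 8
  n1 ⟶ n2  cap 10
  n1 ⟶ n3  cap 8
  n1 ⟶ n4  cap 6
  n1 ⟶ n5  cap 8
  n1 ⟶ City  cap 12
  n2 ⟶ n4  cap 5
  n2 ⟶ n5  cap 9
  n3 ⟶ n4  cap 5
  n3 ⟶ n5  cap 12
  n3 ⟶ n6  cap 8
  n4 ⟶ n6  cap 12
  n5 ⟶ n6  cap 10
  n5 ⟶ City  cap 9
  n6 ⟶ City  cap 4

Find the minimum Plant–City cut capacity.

17

Augment Plant→City: bottleneck 8, flow now 8.
Augment Plant→n6→City: bottleneck 4, flow now 12.
Augment Plant→n3→n5→City: bottleneck 5, flow now 17.
No augmenting path remains; maximum flow = 17.
By max-flow min-cut, the minimum cut capacity equals the max flow.
In the residual graph, reachable from Plant: {Plant, n6}.
Min-cut edges: Plant→n3 (5), Plant→City (8), n6→City (4); capacity 5 + 8 + 4 = 17.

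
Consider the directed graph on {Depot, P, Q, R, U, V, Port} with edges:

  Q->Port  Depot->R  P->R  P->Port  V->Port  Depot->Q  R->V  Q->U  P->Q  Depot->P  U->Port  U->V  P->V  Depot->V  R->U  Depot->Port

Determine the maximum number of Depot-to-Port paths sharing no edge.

Assign every edge capacity 1; by Menger, the answer equals the max flow.
Path Depot→Port (+1); total 1.
Path Depot→P→Port (+1); total 2.
Path Depot→Q→Port (+1); total 3.
Path Depot→V→Port (+1); total 4.
Path Depot→R→U→Port (+1); total 5.
No residual Depot→Port path; max flow = 5.
Certifying cut of size 5: {Depot→P, Depot→Port, Depot→Q, Depot→R, Depot→V}.

5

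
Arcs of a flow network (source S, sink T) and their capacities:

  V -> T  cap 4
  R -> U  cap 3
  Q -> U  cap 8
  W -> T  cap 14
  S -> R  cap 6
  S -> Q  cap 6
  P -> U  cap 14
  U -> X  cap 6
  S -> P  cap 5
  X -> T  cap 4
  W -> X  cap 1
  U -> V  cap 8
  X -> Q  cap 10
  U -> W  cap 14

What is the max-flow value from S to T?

Augment S→P→U→V→T: bottleneck 4, flow now 4.
Augment S→P→U→W→T: bottleneck 1, flow now 5.
Augment S→Q→U→W→T: bottleneck 6, flow now 11.
Augment S→R→U→W→T: bottleneck 3, flow now 14.
No augmenting path remains; maximum flow = 14.
In the residual graph, reachable from S: {S, R}.
Min-cut edges: S→P (5), S→Q (6), R→U (3); capacity 5 + 6 + 3 = 14.
This cut is saturated, so no flow can exceed 14.

14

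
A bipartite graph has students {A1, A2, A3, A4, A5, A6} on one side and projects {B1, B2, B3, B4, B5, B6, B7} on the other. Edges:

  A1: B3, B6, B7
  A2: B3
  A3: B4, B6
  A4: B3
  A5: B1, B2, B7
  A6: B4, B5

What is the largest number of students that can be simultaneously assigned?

5

Unit-capacity flow: source→left, listed edges, right→sink; max matching = max flow.
Augmenting path A1→B3 (+1); matched 1.
Augmenting path A3→B4 (+1); matched 2.
Augmenting path A5→B1 (+1); matched 3.
Augmenting path A6→B5 (+1); matched 4.
Augmenting path A2→B3→A1→B6 (+1); matched 5.
No augmenting path remains; maximum matching = 5.
König certificate: {A1, A3, A5, A6, B3} is a vertex cover of size 5 (every listed pair touches it), so no matching can be larger.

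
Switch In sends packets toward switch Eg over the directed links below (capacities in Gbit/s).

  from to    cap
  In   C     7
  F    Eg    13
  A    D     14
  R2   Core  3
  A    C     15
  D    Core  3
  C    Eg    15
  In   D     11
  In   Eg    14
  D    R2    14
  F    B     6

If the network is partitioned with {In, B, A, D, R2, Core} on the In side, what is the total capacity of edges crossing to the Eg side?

36

Edges leaving {In, B, A, D, R2, Core}: In→C (7), In→Eg (14), A→C (15).
Cut capacity = 7 + 14 + 15 = 36.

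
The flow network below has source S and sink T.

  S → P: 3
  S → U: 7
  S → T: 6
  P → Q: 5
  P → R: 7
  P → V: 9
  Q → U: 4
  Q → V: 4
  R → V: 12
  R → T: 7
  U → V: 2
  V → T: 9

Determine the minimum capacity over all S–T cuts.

11

Augment S→T: bottleneck 6, flow now 6.
Augment S→P→R→T: bottleneck 3, flow now 9.
Augment S→U→V→T: bottleneck 2, flow now 11.
No augmenting path remains; maximum flow = 11.
By max-flow min-cut, the minimum cut capacity equals the max flow.
In the residual graph, reachable from S: {S, U}.
Min-cut edges: S→P (3), S→T (6), U→V (2); capacity 3 + 6 + 2 = 11.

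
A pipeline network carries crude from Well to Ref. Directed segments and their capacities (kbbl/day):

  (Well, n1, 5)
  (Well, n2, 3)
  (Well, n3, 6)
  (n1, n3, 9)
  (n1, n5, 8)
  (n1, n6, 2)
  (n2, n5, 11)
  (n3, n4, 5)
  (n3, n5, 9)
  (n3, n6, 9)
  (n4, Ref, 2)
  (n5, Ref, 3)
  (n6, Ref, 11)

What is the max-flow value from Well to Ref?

14

Augment Well→n1→n5→Ref: bottleneck 3, flow now 3.
Augment Well→n1→n6→Ref: bottleneck 2, flow now 5.
Augment Well→n3→n4→Ref: bottleneck 2, flow now 7.
Augment Well→n3→n6→Ref: bottleneck 4, flow now 11.
Augment Well→n2→n5→n1→n3→n6→Ref: bottleneck 3, flow now 14. (uses reverse residual edge)
No augmenting path remains; maximum flow = 14.
In the residual graph, reachable from Well: {Well}.
Min-cut edges: Well→n1 (5), Well→n2 (3), Well→n3 (6); capacity 5 + 3 + 6 = 14.
This cut is saturated, so no flow can exceed 14.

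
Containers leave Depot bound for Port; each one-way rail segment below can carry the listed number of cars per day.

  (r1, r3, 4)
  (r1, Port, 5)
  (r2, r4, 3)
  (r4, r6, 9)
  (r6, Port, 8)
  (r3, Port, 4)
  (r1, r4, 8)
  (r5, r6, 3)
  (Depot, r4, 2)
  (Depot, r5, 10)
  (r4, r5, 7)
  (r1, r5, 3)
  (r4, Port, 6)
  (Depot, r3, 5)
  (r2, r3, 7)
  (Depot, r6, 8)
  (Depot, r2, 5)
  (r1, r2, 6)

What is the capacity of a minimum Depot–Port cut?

Augment Depot→r3→Port: bottleneck 4, flow now 4.
Augment Depot→r4→Port: bottleneck 2, flow now 6.
Augment Depot→r6→Port: bottleneck 8, flow now 14.
Augment Depot→r2→r4→Port: bottleneck 3, flow now 17.
No augmenting path remains; maximum flow = 17.
By max-flow min-cut, the minimum cut capacity equals the max flow.
In the residual graph, reachable from Depot: {Depot, r2, r3, r5, r6}.
Min-cut edges: Depot→r4 (2), r2→r4 (3), r3→Port (4), r6→Port (8); capacity 2 + 3 + 4 + 8 = 17.

17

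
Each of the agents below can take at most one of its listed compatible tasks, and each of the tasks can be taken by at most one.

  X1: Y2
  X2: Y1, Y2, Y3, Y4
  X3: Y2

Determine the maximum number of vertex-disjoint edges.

Unit-capacity flow: source→left, listed edges, right→sink; max matching = max flow.
Augmenting path X1→Y2 (+1); matched 1.
Augmenting path X2→Y1 (+1); matched 2.
No augmenting path remains; maximum matching = 2.
König certificate: {X2, Y2} is a vertex cover of size 2 (every listed pair touches it), so no matching can be larger.

2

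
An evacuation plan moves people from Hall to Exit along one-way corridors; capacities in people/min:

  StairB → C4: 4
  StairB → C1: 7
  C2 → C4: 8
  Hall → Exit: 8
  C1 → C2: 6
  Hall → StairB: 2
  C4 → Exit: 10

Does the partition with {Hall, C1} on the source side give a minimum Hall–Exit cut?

Given cut capacity: 2 + 8 + 6 = 16.
Augment Hall→Exit: bottleneck 8, flow now 8.
Augment Hall→StairB→C4→Exit: bottleneck 2, flow now 10.
No augmenting path remains; maximum flow = 10.
In the residual graph, reachable from Hall: {Hall}.
Min-cut edges: Hall→StairB (2), Hall→Exit (8); capacity 2 + 8 = 10.
Cut capacity 16 exceeds the max flow 10, so it is not minimum.

No — its capacity is 16, but the minimum cut has capacity 10.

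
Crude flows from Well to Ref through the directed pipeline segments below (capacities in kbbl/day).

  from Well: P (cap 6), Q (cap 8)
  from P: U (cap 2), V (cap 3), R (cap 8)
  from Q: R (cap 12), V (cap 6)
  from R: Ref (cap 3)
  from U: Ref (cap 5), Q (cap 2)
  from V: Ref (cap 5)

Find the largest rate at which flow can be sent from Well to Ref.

Augment Well→P→R→Ref: bottleneck 3, flow now 3.
Augment Well→P→U→Ref: bottleneck 2, flow now 5.
Augment Well→P→V→Ref: bottleneck 1, flow now 6.
Augment Well→Q→V→Ref: bottleneck 4, flow now 10.
No augmenting path remains; maximum flow = 10.
In the residual graph, reachable from Well: {Well, P, Q, R, V}.
Min-cut edges: P→U (2), R→Ref (3), V→Ref (5); capacity 2 + 3 + 5 = 10.
This cut is saturated, so no flow can exceed 10.

10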